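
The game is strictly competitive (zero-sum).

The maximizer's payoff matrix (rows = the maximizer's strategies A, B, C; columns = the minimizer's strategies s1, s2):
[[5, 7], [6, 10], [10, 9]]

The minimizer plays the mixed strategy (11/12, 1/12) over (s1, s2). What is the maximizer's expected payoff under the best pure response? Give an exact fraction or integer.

119/12

A: (5)·(11/12) + (7)·(1/12) = 31/6.
B: (6)·(11/12) + (10)·(1/12) = 19/3.
C: (10)·(11/12) + (9)·(1/12) = 119/12.
The best pure response is C with expected payoff 119/12.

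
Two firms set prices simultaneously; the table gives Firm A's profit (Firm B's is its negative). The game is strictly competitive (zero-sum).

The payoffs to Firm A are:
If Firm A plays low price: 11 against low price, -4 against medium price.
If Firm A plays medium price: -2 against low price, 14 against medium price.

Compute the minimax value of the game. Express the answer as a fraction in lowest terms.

Row minima are -4 and -2, so Firm A's maximin is -2; column maxima are 11 and 14, so Firm B's minimax is 11. These differ, so the equilibrium is in mixed strategies.
Let Firm A play low price with probability p. Firm B is indifferent when 11p − 2(1−p) = −4p + 14(1−p), giving p = 16/31.
Let Firm B play low price with probability q. Firm A is indifferent when 11q − 4(1−q) = −2q + 14(1−q), giving q = 18/31.
The value is 11·(18/31) + (-4)·(13/31) = 146/31.

146/31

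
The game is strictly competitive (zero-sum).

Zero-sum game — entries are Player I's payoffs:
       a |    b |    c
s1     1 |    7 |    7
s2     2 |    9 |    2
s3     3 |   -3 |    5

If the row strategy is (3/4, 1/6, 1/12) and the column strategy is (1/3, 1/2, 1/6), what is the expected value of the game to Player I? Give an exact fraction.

Against (1/3, 1/2, 1/6), each row's expected payoff is s1: 5; s2: 11/2; s3: 1/3.
Taking the (3/4, 1/6, 1/12)-weighted average: (3/4)·(5) + (1/6)·(11/2) + (1/12)·(1/3) = 169/36.

169/36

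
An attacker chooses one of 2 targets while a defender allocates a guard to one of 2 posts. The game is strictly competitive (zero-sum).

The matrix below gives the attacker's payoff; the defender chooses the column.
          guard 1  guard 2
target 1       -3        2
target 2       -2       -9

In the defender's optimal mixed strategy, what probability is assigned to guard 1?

Row minima are -3 and -9, so the attacker's maximin is -3; column maxima are -2 and 2, so the defender's minimax is -2. These differ, so the equilibrium is in mixed strategies.
Let the defender play guard 1 with probability q. The attacker is indifferent when −3q + 2(1−q) = −2q − 9(1−q), giving q = 11/12.

11/12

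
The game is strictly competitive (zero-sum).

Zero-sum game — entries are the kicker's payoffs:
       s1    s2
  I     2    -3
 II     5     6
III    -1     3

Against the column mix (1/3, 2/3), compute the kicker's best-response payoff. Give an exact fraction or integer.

17/3

I: (2)·(1/3) + (-3)·(2/3) = -4/3.
II: (5)·(1/3) + (6)·(2/3) = 17/3.
III: (-1)·(1/3) + (3)·(2/3) = 5/3.
The best pure response is II with expected payoff 17/3.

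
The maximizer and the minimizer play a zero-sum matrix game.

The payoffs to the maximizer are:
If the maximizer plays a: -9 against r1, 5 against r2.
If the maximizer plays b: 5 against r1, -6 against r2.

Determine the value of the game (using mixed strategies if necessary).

-29/25

Row minima are -9 and -6, so the maximizer's maximin is -6; column maxima are 5 and 5, so the minimizer's minimax is 5. These differ, so the equilibrium is in mixed strategies.
Let the maximizer play a with probability p. The minimizer is indifferent when −9p + 5(1−p) = 5p − 6(1−p), giving p = 11/25.
Let the minimizer play r1 with probability q. The maximizer is indifferent when −9q + 5(1−q) = 5q − 6(1−q), giving q = 11/25.
The value is -9·(11/25) + (5)·(14/25) = -29/25.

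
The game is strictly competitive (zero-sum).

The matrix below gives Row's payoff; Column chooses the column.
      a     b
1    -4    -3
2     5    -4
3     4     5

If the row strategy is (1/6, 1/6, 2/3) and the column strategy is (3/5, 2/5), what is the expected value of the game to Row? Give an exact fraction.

77/30

Against (3/5, 2/5), each row's expected payoff is 1: -18/5; 2: 7/5; 3: 22/5.
Taking the (1/6, 1/6, 2/3)-weighted average: (1/6)·(-18/5) + (1/6)·(7/5) + (2/3)·(22/5) = 77/30.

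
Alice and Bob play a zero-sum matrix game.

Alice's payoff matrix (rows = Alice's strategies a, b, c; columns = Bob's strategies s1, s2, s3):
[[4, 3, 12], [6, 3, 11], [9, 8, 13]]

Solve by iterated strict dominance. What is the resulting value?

Row a is strictly dominated by row c (9>4, 8>3, 13>12); eliminate a.
Row b is strictly dominated by row c (9>6, 8>3, 13>11); eliminate b.
Column s1 is strictly dominated by s2 for Bob (8<9); eliminate s1.
Column s3 is strictly dominated by s2 for Bob (8<13); eliminate s3.
Only (c, s2) remains, with payoff 8.

8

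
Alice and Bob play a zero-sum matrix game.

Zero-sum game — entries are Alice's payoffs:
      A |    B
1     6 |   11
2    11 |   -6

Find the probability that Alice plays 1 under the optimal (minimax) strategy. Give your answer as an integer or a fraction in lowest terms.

Row minima are 6 and -6, so Alice's maximin is 6; column maxima are 11 and 11, so Bob's minimax is 11. These differ, so the equilibrium is in mixed strategies.
Let Alice play 1 with probability p. Bob is indifferent when 6p + 11(1−p) = 11p − 6(1−p), giving p = 17/22.

17/22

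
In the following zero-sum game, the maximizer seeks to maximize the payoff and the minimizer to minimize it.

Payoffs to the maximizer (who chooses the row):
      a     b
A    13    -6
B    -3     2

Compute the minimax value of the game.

Row minima are -6 and -3, so the maximizer's maximin is -3; column maxima are 13 and 2, so the minimizer's minimax is 2. These differ, so the equilibrium is in mixed strategies.
Let the maximizer play A with probability p. The minimizer is indifferent when 13p − 3(1−p) = −6p + 2(1−p), giving p = 5/24.
Let the minimizer play a with probability q. The maximizer is indifferent when 13q − 6(1−q) = −3q + 2(1−q), giving q = 1/3.
The value is 13·(1/3) + (-6)·(2/3) = 1/3.

1/3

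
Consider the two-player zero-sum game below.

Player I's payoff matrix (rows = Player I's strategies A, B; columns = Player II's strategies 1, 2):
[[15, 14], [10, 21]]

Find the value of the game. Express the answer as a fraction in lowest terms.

175/12

Row minima are 14 and 10, so Player I's maximin is 14; column maxima are 15 and 21, so Player II's minimax is 15. These differ, so the equilibrium is in mixed strategies.
Let Player I play A with probability p. Player II is indifferent when 15p + 10(1−p) = 14p + 21(1−p), giving p = 11/12.
Let Player II play 1 with probability q. Player I is indifferent when 15q + 14(1−q) = 10q + 21(1−q), giving q = 7/12.
The value is 15·(7/12) + (14)·(5/12) = 175/12.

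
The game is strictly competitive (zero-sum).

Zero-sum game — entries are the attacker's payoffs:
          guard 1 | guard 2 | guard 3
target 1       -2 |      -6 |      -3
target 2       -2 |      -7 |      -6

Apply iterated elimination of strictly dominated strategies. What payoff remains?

Column guard 3 is strictly dominated by guard 2 for the defender (-6<-3, -7<-6); eliminate guard 3.
Column guard 1 is strictly dominated by guard 2 for the defender (-6<-2, -7<-2); eliminate guard 1.
Row target 2 is strictly dominated by row target 1 (-6>-7); eliminate target 2.
Only (target 1, guard 2) remains, with payoff -6.

-6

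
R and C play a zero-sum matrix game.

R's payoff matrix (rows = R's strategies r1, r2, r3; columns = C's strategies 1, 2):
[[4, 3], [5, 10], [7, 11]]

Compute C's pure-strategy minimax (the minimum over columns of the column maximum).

7

The worst case (largest entry) in each column is 1: 7, 2: 11.
The best (smallest) of these is 7.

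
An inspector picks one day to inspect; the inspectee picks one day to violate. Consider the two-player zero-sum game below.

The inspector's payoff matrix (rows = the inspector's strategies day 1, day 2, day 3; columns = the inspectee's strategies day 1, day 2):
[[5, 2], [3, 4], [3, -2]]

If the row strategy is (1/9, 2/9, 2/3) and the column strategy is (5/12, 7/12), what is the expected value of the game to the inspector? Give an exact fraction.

131/108

Against (5/12, 7/12), each row's expected payoff is day 1: 13/4; day 2: 43/12; day 3: 1/12.
Taking the (1/9, 2/9, 2/3)-weighted average: (1/9)·(13/4) + (2/9)·(43/12) + (2/3)·(1/12) = 131/108.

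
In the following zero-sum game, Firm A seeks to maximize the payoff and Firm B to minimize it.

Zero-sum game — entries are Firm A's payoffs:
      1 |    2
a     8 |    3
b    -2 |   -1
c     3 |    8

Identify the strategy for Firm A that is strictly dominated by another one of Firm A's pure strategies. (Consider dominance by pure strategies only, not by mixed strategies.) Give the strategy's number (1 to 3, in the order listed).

2

Compare b with a: 8 > -2, 3 > -1.
So a strictly dominates b for Firm A; b is strictly dominated.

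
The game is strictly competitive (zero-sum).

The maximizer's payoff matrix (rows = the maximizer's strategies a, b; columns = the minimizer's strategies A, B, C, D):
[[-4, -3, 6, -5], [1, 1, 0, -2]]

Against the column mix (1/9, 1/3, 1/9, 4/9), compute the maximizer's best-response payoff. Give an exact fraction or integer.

-4/9

a: (-4)·(1/9) + (-3)·(1/3) + (6)·(1/9) + (-5)·(4/9) = -3.
b: (1)·(1/9) + (1)·(1/3) + (0)·(1/9) + (-2)·(4/9) = -4/9.
The best pure response is b with expected payoff -4/9.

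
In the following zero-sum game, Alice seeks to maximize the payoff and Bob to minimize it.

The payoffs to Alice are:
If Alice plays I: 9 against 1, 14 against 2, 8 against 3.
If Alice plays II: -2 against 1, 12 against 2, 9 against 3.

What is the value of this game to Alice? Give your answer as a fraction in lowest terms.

Column 2 is strictly dominated by 3 for Bob (it gives Alice more in every row).
The remaining 2×2 game on (I, II) × (1, 3) has no saddle point. Let Alice play I with probability p; indifference gives 9p − 2(1−p) = 8p + 9(1−p), so p = 11/12.
Similarly Bob's optimal q on 1 is 1/12, and the value is 9·(1/12) + (8)·(11/12) = 97/12.

97/12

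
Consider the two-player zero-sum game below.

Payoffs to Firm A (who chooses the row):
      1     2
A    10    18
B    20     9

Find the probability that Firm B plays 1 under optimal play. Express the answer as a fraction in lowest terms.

9/19

Row minima are 10 and 9, so Firm A's maximin is 10; column maxima are 20 and 18, so Firm B's minimax is 18. These differ, so the equilibrium is in mixed strategies.
Let Firm B play 1 with probability q. Firm A is indifferent when 10q + 18(1−q) = 20q + 9(1−q), giving q = 9/19.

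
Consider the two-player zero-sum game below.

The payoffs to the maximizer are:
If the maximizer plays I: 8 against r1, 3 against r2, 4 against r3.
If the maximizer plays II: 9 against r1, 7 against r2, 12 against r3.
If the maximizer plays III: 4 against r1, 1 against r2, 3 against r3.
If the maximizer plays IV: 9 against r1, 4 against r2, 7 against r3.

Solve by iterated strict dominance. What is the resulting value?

7

Column r3 is strictly dominated by r2 for the minimizer (3<4, 7<12, 1<3, 4<7); eliminate r3.
Column r1 is strictly dominated by r2 for the minimizer (3<8, 7<9, 1<4, 4<9); eliminate r1.
Row I is strictly dominated by row II (7>3); eliminate I.
Row IV is strictly dominated by row II (7>4); eliminate IV.
Row III is strictly dominated by row II (7>1); eliminate III.
Only (II, r2) remains, with payoff 7.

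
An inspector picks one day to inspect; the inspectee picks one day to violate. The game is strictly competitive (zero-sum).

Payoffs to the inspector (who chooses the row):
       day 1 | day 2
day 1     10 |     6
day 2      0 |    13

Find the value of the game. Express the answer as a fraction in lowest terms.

130/17

Row minima are 6 and 0, so the inspector's maximin is 6; column maxima are 10 and 13, so the inspectee's minimax is 10. These differ, so the equilibrium is in mixed strategies.
Let the inspector play day 1 with probability p. The inspectee is indifferent when 10p = 6p + 13(1−p), giving p = 13/17.
Let the inspectee play day 1 with probability q. The inspector is indifferent when 10q + 6(1−q) = 13(1−q), giving q = 7/17.
The value is 10·(7/17) + (6)·(10/17) = 130/17.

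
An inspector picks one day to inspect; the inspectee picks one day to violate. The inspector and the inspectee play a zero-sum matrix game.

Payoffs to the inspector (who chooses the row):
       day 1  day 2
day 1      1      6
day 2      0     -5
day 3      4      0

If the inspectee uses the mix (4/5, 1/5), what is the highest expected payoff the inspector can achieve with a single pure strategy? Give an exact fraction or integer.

day 1: (1)·(4/5) + (6)·(1/5) = 2.
day 2: (0)·(4/5) + (-5)·(1/5) = -1.
day 3: (4)·(4/5) + (0)·(1/5) = 16/5.
The best pure response is day 3 with expected payoff 16/5.

16/5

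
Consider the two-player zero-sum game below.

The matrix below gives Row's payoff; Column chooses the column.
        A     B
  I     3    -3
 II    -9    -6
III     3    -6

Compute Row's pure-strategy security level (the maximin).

The worst-case payoff for each row is I: -3, II: -9, III: -6.
The best of these is -3.

-3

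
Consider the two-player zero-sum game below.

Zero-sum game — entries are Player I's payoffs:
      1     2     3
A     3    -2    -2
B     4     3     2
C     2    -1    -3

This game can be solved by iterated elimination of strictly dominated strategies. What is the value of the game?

Row A is strictly dominated by row B (4>3, 3>-2, 2>-2); eliminate A.
Row C is strictly dominated by row B (4>2, 3>-1, 2>-3); eliminate C.
Column 1 is strictly dominated by 2 for Player II (3<4); eliminate 1.
Column 2 is strictly dominated by 3 for Player II (2<3); eliminate 2.
Only (B, 3) remains, with payoff 2.

2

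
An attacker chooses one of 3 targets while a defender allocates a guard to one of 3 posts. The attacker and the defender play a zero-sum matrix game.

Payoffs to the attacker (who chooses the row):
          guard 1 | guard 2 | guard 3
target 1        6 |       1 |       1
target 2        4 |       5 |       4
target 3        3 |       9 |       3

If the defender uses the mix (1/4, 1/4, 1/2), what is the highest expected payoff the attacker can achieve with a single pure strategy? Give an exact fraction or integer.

target 1: (6)·(1/4) + (1)·(1/4) + (1)·(1/2) = 9/4.
target 2: (4)·(1/4) + (5)·(1/4) + (4)·(1/2) = 17/4.
target 3: (3)·(1/4) + (9)·(1/4) + (3)·(1/2) = 9/2.
The best pure response is target 3 with expected payoff 9/2.

9/2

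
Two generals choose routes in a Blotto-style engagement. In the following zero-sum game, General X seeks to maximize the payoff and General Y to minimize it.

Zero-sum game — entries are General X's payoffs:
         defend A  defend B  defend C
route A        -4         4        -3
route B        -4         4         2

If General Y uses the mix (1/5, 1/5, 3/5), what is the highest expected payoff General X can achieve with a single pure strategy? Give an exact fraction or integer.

6/5

route A: (-4)·(1/5) + (4)·(1/5) + (-3)·(3/5) = -9/5.
route B: (-4)·(1/5) + (4)·(1/5) + (2)·(3/5) = 6/5.
The best pure response is route B with expected payoff 6/5.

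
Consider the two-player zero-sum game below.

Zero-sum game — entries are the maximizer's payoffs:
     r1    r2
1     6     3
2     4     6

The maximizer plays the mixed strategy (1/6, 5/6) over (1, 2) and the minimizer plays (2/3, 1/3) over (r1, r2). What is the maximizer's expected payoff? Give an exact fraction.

85/18

Against (2/3, 1/3), each row's expected payoff is 1: 5; 2: 14/3.
Taking the (1/6, 5/6)-weighted average: (1/6)·(5) + (5/6)·(14/3) = 85/18.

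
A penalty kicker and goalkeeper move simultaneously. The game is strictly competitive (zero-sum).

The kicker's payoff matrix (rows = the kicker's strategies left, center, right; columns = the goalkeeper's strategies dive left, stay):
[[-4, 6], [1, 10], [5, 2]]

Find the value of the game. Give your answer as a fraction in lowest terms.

4

Row left is strictly dominated by row center, so the kicker never plays it.
The remaining 2×2 game on (center, right) × (dive left, stay) has no saddle point. Let the kicker play center with probability p; indifference gives p + 5(1−p) = 10p + 2(1−p), so p = 1/4.
Similarly the goalkeeper's optimal q on dive left is 2/3, and the value is 1·(2/3) + (10)·(1/3) = 4.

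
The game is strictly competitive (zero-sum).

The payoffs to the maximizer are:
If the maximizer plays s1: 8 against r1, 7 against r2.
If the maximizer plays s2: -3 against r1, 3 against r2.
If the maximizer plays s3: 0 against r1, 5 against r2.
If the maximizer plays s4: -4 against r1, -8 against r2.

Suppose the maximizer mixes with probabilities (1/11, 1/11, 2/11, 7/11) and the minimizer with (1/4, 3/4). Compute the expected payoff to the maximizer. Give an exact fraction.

Against (1/4, 3/4), each row's expected payoff is s1: 29/4; s2: 3/2; s3: 15/4; s4: -7.
Taking the (1/11, 1/11, 2/11, 7/11)-weighted average: (1/11)·(29/4) + (1/11)·(3/2) + (2/11)·(15/4) + (7/11)·(-7) = -131/44.

-131/44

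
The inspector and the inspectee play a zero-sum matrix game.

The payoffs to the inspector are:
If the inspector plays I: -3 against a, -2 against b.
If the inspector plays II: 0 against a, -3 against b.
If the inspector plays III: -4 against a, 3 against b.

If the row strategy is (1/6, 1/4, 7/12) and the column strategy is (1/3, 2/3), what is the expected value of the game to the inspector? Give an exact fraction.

Against (1/3, 2/3), each row's expected payoff is I: -7/3; II: -2; III: 2/3.
Taking the (1/6, 1/4, 7/12)-weighted average: (1/6)·(-7/3) + (1/4)·(-2) + (7/12)·(2/3) = -1/2.

-1/2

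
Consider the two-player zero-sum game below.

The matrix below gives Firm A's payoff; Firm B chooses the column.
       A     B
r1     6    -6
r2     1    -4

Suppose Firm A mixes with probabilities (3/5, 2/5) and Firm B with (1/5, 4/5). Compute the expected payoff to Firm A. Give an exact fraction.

Against (1/5, 4/5), each row's expected payoff is r1: -18/5; r2: -3.
Taking the (3/5, 2/5)-weighted average: (3/5)·(-18/5) + (2/5)·(-3) = -84/25.

-84/25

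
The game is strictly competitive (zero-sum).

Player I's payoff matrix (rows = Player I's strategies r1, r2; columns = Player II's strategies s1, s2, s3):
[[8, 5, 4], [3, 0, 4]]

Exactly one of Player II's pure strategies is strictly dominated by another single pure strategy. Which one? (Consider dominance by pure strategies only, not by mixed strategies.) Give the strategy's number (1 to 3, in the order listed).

1

Player II prefers columns that give Player I less. Compare s1 with s2: 5 < 8, 0 < 3.
So s2 strictly dominates s1 for Player II; s1 is strictly dominated.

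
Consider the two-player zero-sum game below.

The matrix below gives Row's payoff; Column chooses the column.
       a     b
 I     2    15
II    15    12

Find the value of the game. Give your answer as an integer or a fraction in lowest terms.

Row minima are 2 and 12, so Row's maximin is 12; column maxima are 15 and 15, so Column's minimax is 15. These differ, so the equilibrium is in mixed strategies.
Let Row play I with probability p. Column is indifferent when 2p + 15(1−p) = 15p + 12(1−p), giving p = 3/16.
Let Column play a with probability q. Row is indifferent when 2q + 15(1−q) = 15q + 12(1−q), giving q = 3/16.
The value is 2·(3/16) + (15)·(13/16) = 201/16.

201/16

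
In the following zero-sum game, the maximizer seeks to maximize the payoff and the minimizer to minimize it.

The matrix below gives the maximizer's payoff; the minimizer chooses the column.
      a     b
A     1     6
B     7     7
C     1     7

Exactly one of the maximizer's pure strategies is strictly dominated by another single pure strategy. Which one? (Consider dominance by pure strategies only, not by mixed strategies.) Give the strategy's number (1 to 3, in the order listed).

1

Compare A with B: 7 > 1, 7 > 6.
So B strictly dominates A for the maximizer; A is strictly dominated.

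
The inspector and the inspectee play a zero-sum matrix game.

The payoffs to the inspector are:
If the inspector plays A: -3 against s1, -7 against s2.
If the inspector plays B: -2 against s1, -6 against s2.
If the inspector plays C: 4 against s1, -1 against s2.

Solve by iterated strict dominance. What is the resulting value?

Column s1 is strictly dominated by s2 for the inspectee (-7<-3, -6<-2, -1<4); eliminate s1.
Row B is strictly dominated by row C (-1>-6); eliminate B.
Row A is strictly dominated by row C (-1>-7); eliminate A.
Only (C, s2) remains, with payoff -1.

-1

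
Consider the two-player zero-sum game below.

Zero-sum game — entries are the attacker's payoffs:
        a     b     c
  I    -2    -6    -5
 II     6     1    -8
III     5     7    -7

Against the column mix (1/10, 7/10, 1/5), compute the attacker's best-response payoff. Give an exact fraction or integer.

4

I: (-2)·(1/10) + (-6)·(7/10) + (-5)·(1/5) = -27/5.
II: (6)·(1/10) + (1)·(7/10) + (-8)·(1/5) = -3/10.
III: (5)·(1/10) + (7)·(7/10) + (-7)·(1/5) = 4.
The best pure response is III with expected payoff 4.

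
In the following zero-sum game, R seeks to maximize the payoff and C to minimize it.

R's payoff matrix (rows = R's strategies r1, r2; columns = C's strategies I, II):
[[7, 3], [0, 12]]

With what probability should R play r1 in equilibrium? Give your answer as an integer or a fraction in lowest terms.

Row minima are 3 and 0, so R's maximin is 3; column maxima are 7 and 12, so C's minimax is 7. These differ, so the equilibrium is in mixed strategies.
Let R play r1 with probability p. C is indifferent when 7p = 3p + 12(1−p), giving p = 3/4.

3/4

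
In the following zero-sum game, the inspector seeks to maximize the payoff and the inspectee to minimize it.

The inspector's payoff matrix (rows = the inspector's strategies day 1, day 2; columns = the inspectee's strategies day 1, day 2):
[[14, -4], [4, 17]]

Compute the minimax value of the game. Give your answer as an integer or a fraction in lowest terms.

Row minima are -4 and 4, so the inspector's maximin is 4; column maxima are 14 and 17, so the inspectee's minimax is 14. These differ, so the equilibrium is in mixed strategies.
Let the inspector play day 1 with probability p. The inspectee is indifferent when 14p + 4(1−p) = −4p + 17(1−p), giving p = 13/31.
Let the inspectee play day 1 with probability q. The inspector is indifferent when 14q − 4(1−q) = 4q + 17(1−q), giving q = 21/31.
The value is 14·(21/31) + (-4)·(10/31) = 254/31.

254/31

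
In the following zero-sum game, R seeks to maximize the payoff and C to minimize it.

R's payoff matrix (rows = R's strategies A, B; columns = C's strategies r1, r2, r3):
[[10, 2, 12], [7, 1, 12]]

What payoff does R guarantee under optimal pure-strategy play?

Row minima: 2, 1 → R's maximin is 2.
Column maxima: 10, 2, 12 → C's minimax is 2.
They coincide at (A, r2), so the value is 2.

2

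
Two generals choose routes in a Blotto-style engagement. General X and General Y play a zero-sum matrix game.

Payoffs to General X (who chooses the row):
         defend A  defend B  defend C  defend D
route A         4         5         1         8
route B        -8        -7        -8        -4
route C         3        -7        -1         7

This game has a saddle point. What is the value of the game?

Row minima: 1, -8, -7 → General X's maximin is 1.
Column maxima: 4, 5, 1, 8 → General Y's minimax is 1.
They coincide at (route A, defend C), so the value is 1.

1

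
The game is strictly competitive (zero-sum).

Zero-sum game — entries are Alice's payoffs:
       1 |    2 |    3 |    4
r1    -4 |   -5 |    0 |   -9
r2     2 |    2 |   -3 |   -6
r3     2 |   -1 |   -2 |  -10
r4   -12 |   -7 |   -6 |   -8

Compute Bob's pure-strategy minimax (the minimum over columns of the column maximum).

The worst case (largest entry) in each column is 1: 2, 2: 2, 3: 0, 4: -6.
The best (smallest) of these is -6.

-6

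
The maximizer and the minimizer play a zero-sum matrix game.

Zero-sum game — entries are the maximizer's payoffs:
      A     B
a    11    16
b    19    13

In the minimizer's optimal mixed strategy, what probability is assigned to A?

Row minima are 11 and 13, so the maximizer's maximin is 13; column maxima are 19 and 16, so the minimizer's minimax is 16. These differ, so the equilibrium is in mixed strategies.
Let the minimizer play A with probability q. The maximizer is indifferent when 11q + 16(1−q) = 19q + 13(1−q), giving q = 3/11.

3/11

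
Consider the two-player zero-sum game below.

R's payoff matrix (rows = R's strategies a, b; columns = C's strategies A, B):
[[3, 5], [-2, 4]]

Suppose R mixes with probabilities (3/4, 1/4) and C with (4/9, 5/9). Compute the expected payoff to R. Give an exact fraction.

Against (4/9, 5/9), each row's expected payoff is a: 37/9; b: 4/3.
Taking the (3/4, 1/4)-weighted average: (3/4)·(37/9) + (1/4)·(4/3) = 41/12.

41/12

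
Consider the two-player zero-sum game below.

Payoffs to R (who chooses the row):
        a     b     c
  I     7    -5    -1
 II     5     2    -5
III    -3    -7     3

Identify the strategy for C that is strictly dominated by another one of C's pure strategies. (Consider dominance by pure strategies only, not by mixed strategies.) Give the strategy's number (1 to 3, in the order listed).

C prefers columns that give R less. Compare a with b: -5 < 7, 2 < 5, -7 < -3.
So b strictly dominates a for C; a is strictly dominated.

1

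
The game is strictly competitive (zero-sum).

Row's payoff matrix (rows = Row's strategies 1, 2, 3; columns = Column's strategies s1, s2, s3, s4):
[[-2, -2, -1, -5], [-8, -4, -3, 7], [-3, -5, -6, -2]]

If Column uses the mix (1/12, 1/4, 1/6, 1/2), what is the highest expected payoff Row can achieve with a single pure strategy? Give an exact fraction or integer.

4/3

1: (-2)·(1/12) + (-2)·(1/4) + (-1)·(1/6) + (-5)·(1/2) = -10/3.
2: (-8)·(1/12) + (-4)·(1/4) + (-3)·(1/6) + (7)·(1/2) = 4/3.
3: (-3)·(1/12) + (-5)·(1/4) + (-6)·(1/6) + (-2)·(1/2) = -7/2.
The best pure response is 2 with expected payoff 4/3.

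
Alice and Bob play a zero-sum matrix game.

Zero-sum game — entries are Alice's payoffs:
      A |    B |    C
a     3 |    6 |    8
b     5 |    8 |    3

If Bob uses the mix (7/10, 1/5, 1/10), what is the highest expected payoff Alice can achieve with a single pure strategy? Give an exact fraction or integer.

a: (3)·(7/10) + (6)·(1/5) + (8)·(1/10) = 41/10.
b: (5)·(7/10) + (8)·(1/5) + (3)·(1/10) = 27/5.
The best pure response is b with expected payoff 27/5.

27/5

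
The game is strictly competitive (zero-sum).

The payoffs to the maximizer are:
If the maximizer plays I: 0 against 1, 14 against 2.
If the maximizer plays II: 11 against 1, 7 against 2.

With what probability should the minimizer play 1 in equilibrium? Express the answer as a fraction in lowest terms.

7/18

Row minima are 0 and 7, so the maximizer's maximin is 7; column maxima are 11 and 14, so the minimizer's minimax is 11. These differ, so the equilibrium is in mixed strategies.
Let the minimizer play 1 with probability q. The maximizer is indifferent when 14(1−q) = 11q + 7(1−q), giving q = 7/18.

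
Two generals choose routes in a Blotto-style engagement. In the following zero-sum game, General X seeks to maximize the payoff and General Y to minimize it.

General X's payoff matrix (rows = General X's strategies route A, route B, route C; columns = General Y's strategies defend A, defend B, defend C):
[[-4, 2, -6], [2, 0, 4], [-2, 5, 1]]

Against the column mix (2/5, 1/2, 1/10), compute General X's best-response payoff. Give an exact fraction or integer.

9/5

route A: (-4)·(2/5) + (2)·(1/2) + (-6)·(1/10) = -6/5.
route B: (2)·(2/5) + (0)·(1/2) + (4)·(1/10) = 6/5.
route C: (-2)·(2/5) + (5)·(1/2) + (1)·(1/10) = 9/5.
The best pure response is route C with expected payoff 9/5.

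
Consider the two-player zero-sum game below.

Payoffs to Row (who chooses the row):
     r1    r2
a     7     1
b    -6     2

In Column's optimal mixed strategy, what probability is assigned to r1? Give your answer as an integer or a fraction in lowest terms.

1/14

Row minima are 1 and -6, so Row's maximin is 1; column maxima are 7 and 2, so Column's minimax is 2. These differ, so the equilibrium is in mixed strategies.
Let Column play r1 with probability q. Row is indifferent when 7q + (1−q) = −6q + 2(1−q), giving q = 1/14.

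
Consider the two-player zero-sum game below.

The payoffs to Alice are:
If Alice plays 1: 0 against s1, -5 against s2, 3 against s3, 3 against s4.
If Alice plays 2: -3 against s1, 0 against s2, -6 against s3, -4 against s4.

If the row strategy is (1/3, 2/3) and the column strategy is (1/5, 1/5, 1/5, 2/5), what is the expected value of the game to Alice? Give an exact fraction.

Against (1/5, 1/5, 1/5, 2/5), each row's expected payoff is 1: 4/5; 2: -17/5.
Taking the (1/3, 2/3)-weighted average: (1/3)·(4/5) + (2/3)·(-17/5) = -2.

-2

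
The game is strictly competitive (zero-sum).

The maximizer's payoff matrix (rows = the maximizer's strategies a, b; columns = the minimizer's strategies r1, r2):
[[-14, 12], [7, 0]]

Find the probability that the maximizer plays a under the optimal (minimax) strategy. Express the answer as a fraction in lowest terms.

7/33

Row minima are -14 and 0, so the maximizer's maximin is 0; column maxima are 7 and 12, so the minimizer's minimax is 7. These differ, so the equilibrium is in mixed strategies.
Let the maximizer play a with probability p. The minimizer is indifferent when −14p + 7(1−p) = 12p, giving p = 7/33.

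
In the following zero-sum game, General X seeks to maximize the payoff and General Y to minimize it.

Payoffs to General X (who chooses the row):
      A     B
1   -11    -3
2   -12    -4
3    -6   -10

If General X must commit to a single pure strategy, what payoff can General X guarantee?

The worst-case payoff for each row is 1: -11, 2: -12, 3: -10.
The best of these is -10.

-10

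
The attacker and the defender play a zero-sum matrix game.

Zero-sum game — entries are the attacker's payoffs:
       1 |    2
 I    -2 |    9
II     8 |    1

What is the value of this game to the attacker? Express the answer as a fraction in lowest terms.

Row minima are -2 and 1, so the attacker's maximin is 1; column maxima are 8 and 9, so the defender's minimax is 8. These differ, so the equilibrium is in mixed strategies.
Let the attacker play I with probability p. The defender is indifferent when −2p + 8(1−p) = 9p + (1−p), giving p = 7/18.
Let the defender play 1 with probability q. The attacker is indifferent when −2q + 9(1−q) = 8q + (1−q), giving q = 4/9.
The value is -2·(4/9) + (9)·(5/9) = 37/9.

37/9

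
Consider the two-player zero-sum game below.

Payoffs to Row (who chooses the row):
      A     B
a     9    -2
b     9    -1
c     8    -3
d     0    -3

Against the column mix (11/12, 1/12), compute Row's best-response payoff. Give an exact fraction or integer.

a: (9)·(11/12) + (-2)·(1/12) = 97/12.
b: (9)·(11/12) + (-1)·(1/12) = 49/6.
c: (8)·(11/12) + (-3)·(1/12) = 85/12.
d: (0)·(11/12) + (-3)·(1/12) = -1/4.
The best pure response is b with expected payoff 49/6.

49/6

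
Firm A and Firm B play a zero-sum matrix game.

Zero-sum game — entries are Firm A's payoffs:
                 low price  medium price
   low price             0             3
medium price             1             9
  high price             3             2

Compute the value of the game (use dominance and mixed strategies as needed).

25/9

Row low price is strictly dominated by row medium price, so Firm A never plays it.
The remaining 2×2 game on (medium price, high price) × (low price, medium price) has no saddle point. Let Firm A play medium price with probability p; indifference gives p + 3(1−p) = 9p + 2(1−p), so p = 1/9.
Similarly Firm B's optimal q on low price is 7/9, and the value is 1·(7/9) + (9)·(2/9) = 25/9.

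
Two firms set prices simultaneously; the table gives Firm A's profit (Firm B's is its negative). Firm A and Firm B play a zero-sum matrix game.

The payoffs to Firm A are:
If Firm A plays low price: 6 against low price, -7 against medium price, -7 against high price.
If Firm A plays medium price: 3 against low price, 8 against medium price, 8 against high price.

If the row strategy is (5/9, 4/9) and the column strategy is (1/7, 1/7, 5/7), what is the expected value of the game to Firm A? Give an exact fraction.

Against (1/7, 1/7, 5/7), each row's expected payoff is low price: -36/7; medium price: 51/7.
Taking the (5/9, 4/9)-weighted average: (5/9)·(-36/7) + (4/9)·(51/7) = 8/21.

8/21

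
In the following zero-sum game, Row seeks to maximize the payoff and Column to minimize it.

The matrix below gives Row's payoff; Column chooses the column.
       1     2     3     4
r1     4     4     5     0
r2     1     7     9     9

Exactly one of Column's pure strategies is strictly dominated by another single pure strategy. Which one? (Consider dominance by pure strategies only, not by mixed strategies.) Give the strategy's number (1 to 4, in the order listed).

Column prefers columns that give Row less. Compare 3 with 1: 4 < 5, 1 < 9.
So 1 strictly dominates 3 for Column; 3 is strictly dominated.

3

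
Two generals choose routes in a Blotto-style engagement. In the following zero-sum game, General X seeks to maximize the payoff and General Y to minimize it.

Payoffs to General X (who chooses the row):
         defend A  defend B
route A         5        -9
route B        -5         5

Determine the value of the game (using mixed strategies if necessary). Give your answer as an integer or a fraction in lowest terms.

Row minima are -9 and -5, so General X's maximin is -5; column maxima are 5 and 5, so General Y's minimax is 5. These differ, so the equilibrium is in mixed strategies.
Let General X play route A with probability p. General Y is indifferent when 5p − 5(1−p) = −9p + 5(1−p), giving p = 5/12.
Let General Y play defend A with probability q. General X is indifferent when 5q − 9(1−q) = −5q + 5(1−q), giving q = 7/12.
The value is 5·(7/12) + (-9)·(5/12) = -5/6.

-5/6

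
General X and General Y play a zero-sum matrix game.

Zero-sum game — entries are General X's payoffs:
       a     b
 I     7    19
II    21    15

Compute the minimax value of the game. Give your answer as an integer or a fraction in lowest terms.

Row minima are 7 and 15, so General X's maximin is 15; column maxima are 21 and 19, so General Y's minimax is 19. These differ, so the equilibrium is in mixed strategies.
Let General X play I with probability p. General Y is indifferent when 7p + 21(1−p) = 19p + 15(1−p), giving p = 1/3.
Let General Y play a with probability q. General X is indifferent when 7q + 19(1−q) = 21q + 15(1−q), giving q = 2/9.
The value is 7·(2/9) + (19)·(7/9) = 49/3.

49/3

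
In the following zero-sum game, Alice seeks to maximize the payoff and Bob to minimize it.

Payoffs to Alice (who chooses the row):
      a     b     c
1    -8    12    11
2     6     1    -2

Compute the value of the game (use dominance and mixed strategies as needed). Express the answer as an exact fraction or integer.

Column b is strictly dominated by c for Bob (it gives Alice more in every row).
The remaining 2×2 game on (1, 2) × (a, c) has no saddle point. Let Alice play 1 with probability p; indifference gives −8p + 6(1−p) = 11p − 2(1−p), so p = 8/27.
Similarly Bob's optimal q on a is 13/27, and the value is -8·(13/27) + (11)·(14/27) = 50/27.

50/27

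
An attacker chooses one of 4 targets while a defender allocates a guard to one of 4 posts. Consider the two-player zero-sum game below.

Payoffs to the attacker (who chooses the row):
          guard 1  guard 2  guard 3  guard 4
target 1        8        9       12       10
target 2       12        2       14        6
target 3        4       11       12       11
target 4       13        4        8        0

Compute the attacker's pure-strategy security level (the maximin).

8

The worst-case payoff for each row is target 1: 8, target 2: 2, target 3: 4, target 4: 0.
The best of these is 8.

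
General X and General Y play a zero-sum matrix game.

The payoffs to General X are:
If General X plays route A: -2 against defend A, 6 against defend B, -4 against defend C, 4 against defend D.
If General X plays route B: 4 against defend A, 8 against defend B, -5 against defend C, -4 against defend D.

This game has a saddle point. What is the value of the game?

-4

Row minima: -4, -5 → General X's maximin is -4.
Column maxima: 4, 8, -4, 4 → General Y's minimax is -4.
They coincide at (route A, defend C), so the value is -4.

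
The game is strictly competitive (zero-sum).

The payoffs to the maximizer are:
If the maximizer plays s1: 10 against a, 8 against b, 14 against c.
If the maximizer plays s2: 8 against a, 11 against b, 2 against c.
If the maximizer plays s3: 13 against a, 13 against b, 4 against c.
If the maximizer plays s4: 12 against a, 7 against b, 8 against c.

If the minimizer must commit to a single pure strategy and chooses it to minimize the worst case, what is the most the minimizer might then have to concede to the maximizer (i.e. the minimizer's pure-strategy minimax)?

The worst case (largest entry) in each column is a: 13, b: 13, c: 14.
The best (smallest) of these is 13.

13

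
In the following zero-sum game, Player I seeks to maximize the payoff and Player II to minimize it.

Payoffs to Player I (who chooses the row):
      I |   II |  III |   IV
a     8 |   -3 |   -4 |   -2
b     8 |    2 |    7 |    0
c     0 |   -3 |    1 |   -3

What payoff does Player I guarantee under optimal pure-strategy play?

Row minima: -4, 0, -3 → Player I's maximin is 0.
Column maxima: 8, 2, 7, 0 → Player II's minimax is 0.
They coincide at (b, IV), so the value is 0.

0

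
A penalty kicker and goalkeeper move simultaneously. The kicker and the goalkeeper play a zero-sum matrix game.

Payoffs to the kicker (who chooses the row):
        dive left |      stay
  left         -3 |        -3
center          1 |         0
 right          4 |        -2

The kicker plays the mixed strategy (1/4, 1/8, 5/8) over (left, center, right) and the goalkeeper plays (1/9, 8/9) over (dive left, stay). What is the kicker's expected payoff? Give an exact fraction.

-113/72

Against (1/9, 8/9), each row's expected payoff is left: -3; center: 1/9; right: -4/3.
Taking the (1/4, 1/8, 5/8)-weighted average: (1/4)·(-3) + (1/8)·(1/9) + (5/8)·(-4/3) = -113/72.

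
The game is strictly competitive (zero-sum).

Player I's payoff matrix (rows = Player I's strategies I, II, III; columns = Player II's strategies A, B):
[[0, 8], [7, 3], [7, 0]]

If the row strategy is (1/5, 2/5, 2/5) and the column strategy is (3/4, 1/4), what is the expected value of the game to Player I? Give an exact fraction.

49/10

Against (3/4, 1/4), each row's expected payoff is I: 2; II: 6; III: 21/4.
Taking the (1/5, 2/5, 2/5)-weighted average: (1/5)·(2) + (2/5)·(6) + (2/5)·(21/4) = 49/10.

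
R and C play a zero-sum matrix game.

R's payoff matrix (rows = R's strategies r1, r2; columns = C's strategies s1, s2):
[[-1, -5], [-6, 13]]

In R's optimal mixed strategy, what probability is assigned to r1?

Row minima are -5 and -6, so R's maximin is -5; column maxima are -1 and 13, so C's minimax is -1. These differ, so the equilibrium is in mixed strategies.
Let R play r1 with probability p. C is indifferent when −p − 6(1−p) = −5p + 13(1−p), giving p = 19/23.

19/23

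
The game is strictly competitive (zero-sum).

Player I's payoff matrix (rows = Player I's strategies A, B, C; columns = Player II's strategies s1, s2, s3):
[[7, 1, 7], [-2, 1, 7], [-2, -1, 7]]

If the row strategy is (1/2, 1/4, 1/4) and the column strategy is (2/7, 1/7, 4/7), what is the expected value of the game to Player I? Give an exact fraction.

67/14

Against (2/7, 1/7, 4/7), each row's expected payoff is A: 43/7; B: 25/7; C: 23/7.
Taking the (1/2, 1/4, 1/4)-weighted average: (1/2)·(43/7) + (1/4)·(25/7) + (1/4)·(23/7) = 67/14.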